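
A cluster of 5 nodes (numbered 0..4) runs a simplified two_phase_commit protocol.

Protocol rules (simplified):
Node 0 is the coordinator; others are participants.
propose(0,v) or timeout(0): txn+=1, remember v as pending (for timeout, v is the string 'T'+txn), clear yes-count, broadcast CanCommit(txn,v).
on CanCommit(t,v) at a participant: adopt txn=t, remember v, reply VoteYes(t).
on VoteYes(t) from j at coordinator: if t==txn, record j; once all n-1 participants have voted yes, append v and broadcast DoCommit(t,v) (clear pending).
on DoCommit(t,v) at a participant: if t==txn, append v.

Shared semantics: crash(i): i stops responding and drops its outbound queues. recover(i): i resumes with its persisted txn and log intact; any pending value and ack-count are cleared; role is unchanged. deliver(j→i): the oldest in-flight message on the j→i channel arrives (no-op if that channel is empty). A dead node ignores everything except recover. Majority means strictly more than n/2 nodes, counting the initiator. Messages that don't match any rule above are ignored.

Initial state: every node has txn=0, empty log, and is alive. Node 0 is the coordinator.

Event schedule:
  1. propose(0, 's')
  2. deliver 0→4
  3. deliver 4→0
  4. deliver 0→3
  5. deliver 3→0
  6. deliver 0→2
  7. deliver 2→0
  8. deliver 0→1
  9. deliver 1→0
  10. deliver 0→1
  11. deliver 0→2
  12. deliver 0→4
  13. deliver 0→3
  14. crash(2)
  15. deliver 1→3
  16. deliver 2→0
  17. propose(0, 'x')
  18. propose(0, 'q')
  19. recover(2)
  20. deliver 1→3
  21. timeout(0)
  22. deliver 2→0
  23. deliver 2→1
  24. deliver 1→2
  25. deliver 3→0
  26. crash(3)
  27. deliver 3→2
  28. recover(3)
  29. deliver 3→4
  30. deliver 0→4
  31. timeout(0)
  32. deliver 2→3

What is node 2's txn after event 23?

1

step 1 propose(0,'s'): 0={coor,t=1,log=-}
step 2 deliver 0→4: 4={part,t=1,log=-}
step 3 deliver 4→0: —
step 4 deliver 0→3: 3={part,t=1,log=-}
step 5 deliver 3→0: —
step 6 deliver 0→2: 2={part,t=1,log=-}
step 7 deliver 2→0: —
step 8 deliver 0→1: 1={part,t=1,log=-}
step 9 deliver 1→0: 0={coor,t=1,log=s}
step 10 deliver 0→1: 1={part,t=1,log=s}
step 11 deliver 0→2: 2={part,t=1,log=s}
step 12 deliver 0→4: 4={part,t=1,log=s}
step 13 deliver 0→3: 3={part,t=1,log=s}
step 14 crash(2): 2={✗part,t=1,log=s}
step 15 deliver 1→3: —
step 16 deliver 2→0: —
step 17 propose(0,'x'): 0={coor,t=2,log=s}
step 18 propose(0,'q'): 0={coor,t=3,log=s}
step 19 recover(2): 2={part,t=1,log=s}
step 20 deliver 1→3: —
step 21 timeout(0): 0={coor,t=4,log=s}
step 22 deliver 2→0: —
step 23 deliver 2→1: —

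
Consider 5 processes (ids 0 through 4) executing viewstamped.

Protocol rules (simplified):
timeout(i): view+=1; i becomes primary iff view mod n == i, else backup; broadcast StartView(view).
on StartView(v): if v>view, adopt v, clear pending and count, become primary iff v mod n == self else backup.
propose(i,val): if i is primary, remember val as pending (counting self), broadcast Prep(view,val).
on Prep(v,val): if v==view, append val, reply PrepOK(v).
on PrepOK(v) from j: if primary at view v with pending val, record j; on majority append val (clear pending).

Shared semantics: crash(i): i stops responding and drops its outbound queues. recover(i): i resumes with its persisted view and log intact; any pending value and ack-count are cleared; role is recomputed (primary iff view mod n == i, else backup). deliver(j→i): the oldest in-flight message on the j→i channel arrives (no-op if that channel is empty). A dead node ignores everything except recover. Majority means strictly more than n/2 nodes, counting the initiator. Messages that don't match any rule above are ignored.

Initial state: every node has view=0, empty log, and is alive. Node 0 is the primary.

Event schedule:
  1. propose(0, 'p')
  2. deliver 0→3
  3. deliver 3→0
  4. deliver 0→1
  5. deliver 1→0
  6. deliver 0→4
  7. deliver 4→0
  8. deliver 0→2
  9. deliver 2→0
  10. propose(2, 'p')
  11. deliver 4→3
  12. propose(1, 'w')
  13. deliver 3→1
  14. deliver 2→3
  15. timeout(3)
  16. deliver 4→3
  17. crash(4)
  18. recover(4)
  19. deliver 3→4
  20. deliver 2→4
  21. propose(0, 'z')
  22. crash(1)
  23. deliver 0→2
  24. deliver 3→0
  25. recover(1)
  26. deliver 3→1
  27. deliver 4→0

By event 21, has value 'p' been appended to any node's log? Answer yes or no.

yes

e1 propose(0,'p'): ·
e2 deliver 0→3: 3[back,v=0,p]
e3 deliver 3→0: ·
e4 deliver 0→1: 1[back,v=0,p]
e5 deliver 1→0: 0[prim,v=0,p]
e6 deliver 0→4: 4[back,v=0,p]
e7 deliver 4→0: ·
e8 deliver 0→2: 2[back,v=0,p]
e9 deliver 2→0: ·
e10 propose(2,'p'): ·
e11 deliver 4→3: ·
e12 propose(1,'w'): ·
e13 deliver 3→1: ·
e14 deliver 2→3: ·
e15 timeout(3): 3[back,v=1,p]
e16 deliver 4→3: ·
e17 crash(4): 4[✗back,v=0,p]
e18 recover(4): 4[back,v=0,p]
e19 deliver 3→4: 4[back,v=1,p]
e20 deliver 2→4: ·
e21 propose(0,'z'): ·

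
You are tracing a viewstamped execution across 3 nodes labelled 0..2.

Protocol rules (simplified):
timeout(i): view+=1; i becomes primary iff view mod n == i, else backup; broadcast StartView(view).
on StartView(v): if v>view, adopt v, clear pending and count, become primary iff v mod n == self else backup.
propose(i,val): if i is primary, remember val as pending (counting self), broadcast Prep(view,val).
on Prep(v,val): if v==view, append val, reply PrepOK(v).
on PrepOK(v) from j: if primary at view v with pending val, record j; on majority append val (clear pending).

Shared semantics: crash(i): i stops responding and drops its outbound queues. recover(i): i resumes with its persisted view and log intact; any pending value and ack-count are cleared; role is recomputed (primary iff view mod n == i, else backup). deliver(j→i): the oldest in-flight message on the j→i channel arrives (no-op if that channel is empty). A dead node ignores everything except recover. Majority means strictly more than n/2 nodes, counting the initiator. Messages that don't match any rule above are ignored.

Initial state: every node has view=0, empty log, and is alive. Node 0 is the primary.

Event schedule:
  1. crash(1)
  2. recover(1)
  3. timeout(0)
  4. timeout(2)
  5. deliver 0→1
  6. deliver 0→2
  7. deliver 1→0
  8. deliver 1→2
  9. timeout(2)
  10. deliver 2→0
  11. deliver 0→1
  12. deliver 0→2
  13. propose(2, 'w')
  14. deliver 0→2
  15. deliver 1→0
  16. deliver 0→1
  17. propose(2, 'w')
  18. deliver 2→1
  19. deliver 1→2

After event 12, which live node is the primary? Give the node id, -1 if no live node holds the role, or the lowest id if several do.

1

step 1 crash(1): 1={✗back,v=0,log=-}
step 2 recover(1): 1={back,v=0,log=-}
step 3 timeout(0): 0={back,v=1,log=-}
step 4 timeout(2): 2={back,v=1,log=-}
step 5 deliver 0→1: 1={prim,v=1,log=-}
step 6 deliver 0→2: —
step 7 deliver 1→0: —
step 8 deliver 1→2: —
step 9 timeout(2): 2={prim,v=2,log=-}
step 10 deliver 2→0: —
step 11 deliver 0→1: —
step 12 deliver 0→2: —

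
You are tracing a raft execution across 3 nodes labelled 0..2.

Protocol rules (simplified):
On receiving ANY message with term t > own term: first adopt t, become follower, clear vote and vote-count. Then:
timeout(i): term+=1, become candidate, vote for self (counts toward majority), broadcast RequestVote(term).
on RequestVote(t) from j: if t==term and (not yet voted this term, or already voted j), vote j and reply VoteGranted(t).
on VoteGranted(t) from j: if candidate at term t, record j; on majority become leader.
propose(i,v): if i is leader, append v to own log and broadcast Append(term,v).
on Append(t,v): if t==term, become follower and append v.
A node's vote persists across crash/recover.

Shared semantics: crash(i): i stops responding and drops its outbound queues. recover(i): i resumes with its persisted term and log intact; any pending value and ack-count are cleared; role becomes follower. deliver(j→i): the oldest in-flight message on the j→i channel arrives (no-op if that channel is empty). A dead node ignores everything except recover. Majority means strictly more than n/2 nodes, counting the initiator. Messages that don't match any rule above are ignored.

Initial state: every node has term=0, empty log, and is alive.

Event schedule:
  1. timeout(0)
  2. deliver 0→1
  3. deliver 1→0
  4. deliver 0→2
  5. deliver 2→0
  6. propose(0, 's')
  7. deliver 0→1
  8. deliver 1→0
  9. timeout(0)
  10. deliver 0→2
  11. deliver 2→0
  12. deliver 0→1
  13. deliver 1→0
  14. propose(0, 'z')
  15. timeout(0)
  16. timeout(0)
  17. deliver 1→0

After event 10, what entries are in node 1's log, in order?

s

[1] timeout(0) → N0(cand t1 [-])
[2] deliver 0→1 → N1(foll t1 [-])
[3] deliver 1→0 → N0(lead t1 [-])
[4] deliver 0→2 → N2(foll t1 [-])
[5] deliver 2→0 → ∅
[6] propose(0,'s') → N0(lead t1 [s])
[7] deliver 0→1 → N1(foll t1 [s])
[8] deliver 1→0 → ∅
[9] timeout(0) → N0(cand t2 [s])
[10] deliver 0→2 → N2(foll t1 [s])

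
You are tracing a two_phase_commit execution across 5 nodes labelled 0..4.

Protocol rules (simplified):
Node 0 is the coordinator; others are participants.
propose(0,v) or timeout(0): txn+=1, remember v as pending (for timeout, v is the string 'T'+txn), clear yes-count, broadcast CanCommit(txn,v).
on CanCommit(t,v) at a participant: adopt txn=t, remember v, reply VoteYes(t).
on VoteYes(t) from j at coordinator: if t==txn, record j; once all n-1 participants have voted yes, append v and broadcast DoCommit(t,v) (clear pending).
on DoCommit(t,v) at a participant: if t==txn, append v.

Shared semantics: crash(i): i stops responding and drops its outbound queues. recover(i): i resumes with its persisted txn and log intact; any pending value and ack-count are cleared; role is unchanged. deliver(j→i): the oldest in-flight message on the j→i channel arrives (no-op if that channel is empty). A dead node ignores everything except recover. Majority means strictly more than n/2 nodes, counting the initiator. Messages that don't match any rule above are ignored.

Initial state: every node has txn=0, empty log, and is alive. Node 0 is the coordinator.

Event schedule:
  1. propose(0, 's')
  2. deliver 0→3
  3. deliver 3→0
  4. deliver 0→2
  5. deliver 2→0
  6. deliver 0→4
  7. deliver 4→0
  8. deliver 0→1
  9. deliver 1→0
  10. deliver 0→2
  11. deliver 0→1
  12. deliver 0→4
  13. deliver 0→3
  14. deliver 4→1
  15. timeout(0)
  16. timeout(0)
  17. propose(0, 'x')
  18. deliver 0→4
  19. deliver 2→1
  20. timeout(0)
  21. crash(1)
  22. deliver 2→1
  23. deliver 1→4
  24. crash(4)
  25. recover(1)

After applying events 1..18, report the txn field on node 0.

[1] propose(0,'s') → N0(coor t1 [-])
[2] deliver 0→3 → N3(part t1 [-])
[3] deliver 3→0 → ∅
[4] deliver 0→2 → N2(part t1 [-])
[5] deliver 2→0 → ∅
[6] deliver 0→4 → N4(part t1 [-])
[7] deliver 4→0 → ∅
[8] deliver 0→1 → N1(part t1 [-])
[9] deliver 1→0 → N0(coor t1 [s])
[10] deliver 0→2 → N2(part t1 [s])
[11] deliver 0→1 → N1(part t1 [s])
[12] deliver 0→4 → N4(part t1 [s])
[13] deliver 0→3 → N3(part t1 [s])
[14] deliver 4→1 → ∅
[15] timeout(0) → N0(coor t2 [s])
[16] timeout(0) → N0(coor t3 [s])
[17] propose(0,'x') → N0(coor t4 [s])
[18] deliver 0→4 → N4(part t2 [s])

4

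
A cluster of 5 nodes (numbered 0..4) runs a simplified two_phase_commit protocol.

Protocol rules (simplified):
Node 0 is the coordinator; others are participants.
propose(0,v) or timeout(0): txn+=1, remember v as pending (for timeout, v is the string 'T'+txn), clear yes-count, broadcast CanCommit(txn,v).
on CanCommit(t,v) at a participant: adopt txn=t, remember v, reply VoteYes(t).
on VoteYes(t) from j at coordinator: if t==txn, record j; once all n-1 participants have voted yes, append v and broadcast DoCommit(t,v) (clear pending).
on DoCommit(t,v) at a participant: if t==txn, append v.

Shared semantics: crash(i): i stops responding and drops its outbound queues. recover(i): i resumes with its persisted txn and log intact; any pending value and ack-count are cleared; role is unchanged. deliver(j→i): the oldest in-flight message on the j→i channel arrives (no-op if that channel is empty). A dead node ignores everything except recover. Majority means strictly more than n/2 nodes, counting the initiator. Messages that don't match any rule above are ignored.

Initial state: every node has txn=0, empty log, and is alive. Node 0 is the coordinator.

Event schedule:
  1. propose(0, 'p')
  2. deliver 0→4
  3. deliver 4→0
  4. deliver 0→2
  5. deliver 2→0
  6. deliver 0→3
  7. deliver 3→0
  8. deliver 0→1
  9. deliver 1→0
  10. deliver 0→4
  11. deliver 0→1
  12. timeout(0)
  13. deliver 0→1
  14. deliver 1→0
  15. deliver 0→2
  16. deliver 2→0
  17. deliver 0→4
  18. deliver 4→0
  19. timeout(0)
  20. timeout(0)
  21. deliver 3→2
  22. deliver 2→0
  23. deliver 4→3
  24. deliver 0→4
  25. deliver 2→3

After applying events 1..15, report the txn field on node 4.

step 1 propose(0,'p'): 0={coor,t=1,log=-}
step 2 deliver 0→4: 4={part,t=1,log=-}
step 3 deliver 4→0: —
step 4 deliver 0→2: 2={part,t=1,log=-}
step 5 deliver 2→0: —
step 6 deliver 0→3: 3={part,t=1,log=-}
step 7 deliver 3→0: —
step 8 deliver 0→1: 1={part,t=1,log=-}
step 9 deliver 1→0: 0={coor,t=1,log=p}
step 10 deliver 0→4: 4={part,t=1,log=p}
step 11 deliver 0→1: 1={part,t=1,log=p}
step 12 timeout(0): 0={coor,t=2,log=p}
step 13 deliver 0→1: 1={part,t=2,log=p}
step 14 deliver 1→0: —
step 15 deliver 0→2: 2={part,t=1,log=p}

1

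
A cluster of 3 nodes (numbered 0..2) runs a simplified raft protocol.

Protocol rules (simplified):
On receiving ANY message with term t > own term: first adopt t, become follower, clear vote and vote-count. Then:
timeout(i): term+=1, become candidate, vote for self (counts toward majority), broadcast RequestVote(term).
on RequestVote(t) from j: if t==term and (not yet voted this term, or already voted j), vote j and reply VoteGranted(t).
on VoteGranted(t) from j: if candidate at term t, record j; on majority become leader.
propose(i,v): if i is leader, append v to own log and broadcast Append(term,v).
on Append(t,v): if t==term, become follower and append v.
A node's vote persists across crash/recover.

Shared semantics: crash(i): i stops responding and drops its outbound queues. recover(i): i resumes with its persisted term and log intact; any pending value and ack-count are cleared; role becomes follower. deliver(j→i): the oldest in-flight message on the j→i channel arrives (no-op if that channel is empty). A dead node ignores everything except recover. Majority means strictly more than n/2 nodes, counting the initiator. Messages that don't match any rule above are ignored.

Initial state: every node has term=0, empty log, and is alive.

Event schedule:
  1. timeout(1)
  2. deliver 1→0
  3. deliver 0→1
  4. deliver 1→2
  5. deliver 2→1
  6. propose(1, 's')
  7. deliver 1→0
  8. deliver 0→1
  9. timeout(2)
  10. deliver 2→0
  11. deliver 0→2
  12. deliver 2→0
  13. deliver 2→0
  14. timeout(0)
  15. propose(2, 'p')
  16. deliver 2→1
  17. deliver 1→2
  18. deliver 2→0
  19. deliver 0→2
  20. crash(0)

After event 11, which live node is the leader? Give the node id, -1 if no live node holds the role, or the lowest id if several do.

1

1. timeout(1):  <1:cand t1 ->
2. deliver 1→0:  <0:foll t1 ->
3. deliver 0→1:  <1:lead t1 ->
4. deliver 1→2:  <2:foll t1 ->
5. deliver 2→1:  nop
6. propose(1,'s'):  <1:lead t1 s>
7. deliver 1→0:  <0:foll t1 s>
8. deliver 0→1:  nop
9. timeout(2):  <2:cand t2 ->
10. deliver 2→0:  <0:foll t2 s>
11. deliver 0→2:  <2:lead t2 ->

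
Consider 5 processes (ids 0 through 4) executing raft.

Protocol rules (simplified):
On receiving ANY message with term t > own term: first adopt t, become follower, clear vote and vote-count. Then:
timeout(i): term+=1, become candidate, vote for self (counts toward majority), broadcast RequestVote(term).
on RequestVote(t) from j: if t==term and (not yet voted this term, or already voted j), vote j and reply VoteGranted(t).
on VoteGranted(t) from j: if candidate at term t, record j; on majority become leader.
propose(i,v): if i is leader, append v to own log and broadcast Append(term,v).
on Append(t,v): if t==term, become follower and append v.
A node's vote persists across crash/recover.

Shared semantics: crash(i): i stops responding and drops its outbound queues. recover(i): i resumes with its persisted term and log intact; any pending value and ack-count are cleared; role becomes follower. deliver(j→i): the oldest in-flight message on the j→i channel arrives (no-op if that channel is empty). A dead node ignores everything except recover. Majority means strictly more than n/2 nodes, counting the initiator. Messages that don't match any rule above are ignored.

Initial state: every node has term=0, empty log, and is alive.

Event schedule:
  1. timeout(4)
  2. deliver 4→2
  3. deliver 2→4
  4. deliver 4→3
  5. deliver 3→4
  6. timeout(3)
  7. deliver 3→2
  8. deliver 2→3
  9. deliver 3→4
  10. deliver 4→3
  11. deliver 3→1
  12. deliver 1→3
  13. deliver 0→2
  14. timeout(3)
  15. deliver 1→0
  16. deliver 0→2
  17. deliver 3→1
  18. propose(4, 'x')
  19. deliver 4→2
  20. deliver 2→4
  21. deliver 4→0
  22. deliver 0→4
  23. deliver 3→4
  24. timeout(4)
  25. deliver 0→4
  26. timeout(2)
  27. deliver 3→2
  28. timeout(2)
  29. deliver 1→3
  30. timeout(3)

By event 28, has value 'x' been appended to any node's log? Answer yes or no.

no

step 1 timeout(4): 4={cand,t=1,log=-}
step 2 deliver 4→2: 2={foll,t=1,log=-}
step 3 deliver 2→4: —
step 4 deliver 4→3: 3={foll,t=1,log=-}
step 5 deliver 3→4: 4={lead,t=1,log=-}
step 6 timeout(3): 3={cand,t=2,log=-}
step 7 deliver 3→2: 2={foll,t=2,log=-}
step 8 deliver 2→3: —
step 9 deliver 3→4: 4={foll,t=2,log=-}
step 10 deliver 4→3: 3={lead,t=2,log=-}
step 11 deliver 3→1: 1={foll,t=2,log=-}
step 12 deliver 1→3: —
step 13 deliver 0→2: —
step 14 timeout(3): 3={cand,t=3,log=-}
step 15 deliver 1→0: —
step 16 deliver 0→2: —
step 17 deliver 3→1: 1={foll,t=3,log=-}
step 18 propose(4,'x'): —
step 19 deliver 4→2: —
step 20 deliver 2→4: —
step 21 deliver 4→0: 0={foll,t=1,log=-}
step 22 deliver 0→4: —
step 23 deliver 3→4: 4={foll,t=3,log=-}
step 24 timeout(4): 4={cand,t=4,log=-}
step 25 deliver 0→4: —
step 26 timeout(2): 2={cand,t=3,log=-}
step 27 deliver 3→2: —
step 28 timeout(2): 2={cand,t=4,log=-}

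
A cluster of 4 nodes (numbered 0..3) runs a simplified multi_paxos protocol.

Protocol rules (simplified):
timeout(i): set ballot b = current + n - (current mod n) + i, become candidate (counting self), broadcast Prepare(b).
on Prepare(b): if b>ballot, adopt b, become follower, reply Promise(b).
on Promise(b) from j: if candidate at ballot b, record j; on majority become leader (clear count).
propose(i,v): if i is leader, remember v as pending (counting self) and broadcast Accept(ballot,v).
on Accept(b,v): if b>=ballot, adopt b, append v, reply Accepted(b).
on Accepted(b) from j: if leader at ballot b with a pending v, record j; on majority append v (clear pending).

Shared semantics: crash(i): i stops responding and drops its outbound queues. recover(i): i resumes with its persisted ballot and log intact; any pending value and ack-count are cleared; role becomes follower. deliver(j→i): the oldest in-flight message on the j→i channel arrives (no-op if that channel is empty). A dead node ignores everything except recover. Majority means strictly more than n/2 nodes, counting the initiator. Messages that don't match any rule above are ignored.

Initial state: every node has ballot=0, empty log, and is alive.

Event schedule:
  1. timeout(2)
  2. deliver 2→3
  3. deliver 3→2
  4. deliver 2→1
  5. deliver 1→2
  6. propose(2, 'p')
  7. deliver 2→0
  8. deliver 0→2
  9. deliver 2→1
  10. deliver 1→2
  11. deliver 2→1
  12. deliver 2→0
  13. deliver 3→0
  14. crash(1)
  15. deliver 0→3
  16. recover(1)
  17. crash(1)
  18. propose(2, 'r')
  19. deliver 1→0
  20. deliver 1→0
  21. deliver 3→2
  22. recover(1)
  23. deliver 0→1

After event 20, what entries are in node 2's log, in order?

[1] timeout(2) → N2(cand b6 [-])
[2] deliver 2→3 → N3(foll b6 [-])
[3] deliver 3→2 → ∅
[4] deliver 2→1 → N1(foll b6 [-])
[5] deliver 1→2 → N2(lead b6 [-])
[6] propose(2,'p') → ∅
[7] deliver 2→0 → N0(foll b6 [-])
[8] deliver 0→2 → ∅
[9] deliver 2→1 → N1(foll b6 [p])
[10] deliver 1→2 → ∅
[11] deliver 2→1 → ∅
[12] deliver 2→0 → N0(foll b6 [p])
[13] deliver 3→0 → ∅
[14] crash(1) → N1(✗foll b6 [p])
[15] deliver 0→3 → ∅
[16] recover(1) → N1(foll b6 [p])
[17] crash(1) → N1(✗foll b6 [p])
[18] propose(2,'r') → ∅
[19] deliver 1→0 → ∅
[20] deliver 1→0 → ∅

empty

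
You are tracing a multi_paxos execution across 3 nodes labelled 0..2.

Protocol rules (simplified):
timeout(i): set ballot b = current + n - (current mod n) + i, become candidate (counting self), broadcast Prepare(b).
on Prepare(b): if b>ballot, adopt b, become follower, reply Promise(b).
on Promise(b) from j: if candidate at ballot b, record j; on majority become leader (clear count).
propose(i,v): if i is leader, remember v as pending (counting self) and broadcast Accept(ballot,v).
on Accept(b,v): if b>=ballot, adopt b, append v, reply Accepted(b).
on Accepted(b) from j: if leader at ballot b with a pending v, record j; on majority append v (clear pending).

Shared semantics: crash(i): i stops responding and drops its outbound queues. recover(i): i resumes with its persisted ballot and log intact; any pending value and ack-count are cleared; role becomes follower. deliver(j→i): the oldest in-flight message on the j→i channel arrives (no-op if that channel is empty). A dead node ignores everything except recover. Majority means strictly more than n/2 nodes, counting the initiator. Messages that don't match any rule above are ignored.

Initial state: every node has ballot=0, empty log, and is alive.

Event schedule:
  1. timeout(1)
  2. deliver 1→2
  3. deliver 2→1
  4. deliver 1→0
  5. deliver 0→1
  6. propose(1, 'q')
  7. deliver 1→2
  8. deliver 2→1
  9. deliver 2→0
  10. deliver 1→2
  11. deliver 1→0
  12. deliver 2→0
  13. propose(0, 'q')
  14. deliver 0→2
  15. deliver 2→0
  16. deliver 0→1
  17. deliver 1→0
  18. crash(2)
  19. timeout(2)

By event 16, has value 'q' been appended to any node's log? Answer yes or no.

step 1 timeout(1): 1={cand,b=4,log=-}
step 2 deliver 1→2: 2={foll,b=4,log=-}
step 3 deliver 2→1: 1={lead,b=4,log=-}
step 4 deliver 1→0: 0={foll,b=4,log=-}
step 5 deliver 0→1: —
step 6 propose(1,'q'): —
step 7 deliver 1→2: 2={foll,b=4,log=q}
step 8 deliver 2→1: 1={lead,b=4,log=q}
step 9 deliver 2→0: —
step 10 deliver 1→2: —
step 11 deliver 1→0: 0={foll,b=4,log=q}
step 12 deliver 2→0: —
step 13 propose(0,'q'): —
step 14 deliver 0→2: —
step 15 deliver 2→0: —
step 16 deliver 0→1: —

yes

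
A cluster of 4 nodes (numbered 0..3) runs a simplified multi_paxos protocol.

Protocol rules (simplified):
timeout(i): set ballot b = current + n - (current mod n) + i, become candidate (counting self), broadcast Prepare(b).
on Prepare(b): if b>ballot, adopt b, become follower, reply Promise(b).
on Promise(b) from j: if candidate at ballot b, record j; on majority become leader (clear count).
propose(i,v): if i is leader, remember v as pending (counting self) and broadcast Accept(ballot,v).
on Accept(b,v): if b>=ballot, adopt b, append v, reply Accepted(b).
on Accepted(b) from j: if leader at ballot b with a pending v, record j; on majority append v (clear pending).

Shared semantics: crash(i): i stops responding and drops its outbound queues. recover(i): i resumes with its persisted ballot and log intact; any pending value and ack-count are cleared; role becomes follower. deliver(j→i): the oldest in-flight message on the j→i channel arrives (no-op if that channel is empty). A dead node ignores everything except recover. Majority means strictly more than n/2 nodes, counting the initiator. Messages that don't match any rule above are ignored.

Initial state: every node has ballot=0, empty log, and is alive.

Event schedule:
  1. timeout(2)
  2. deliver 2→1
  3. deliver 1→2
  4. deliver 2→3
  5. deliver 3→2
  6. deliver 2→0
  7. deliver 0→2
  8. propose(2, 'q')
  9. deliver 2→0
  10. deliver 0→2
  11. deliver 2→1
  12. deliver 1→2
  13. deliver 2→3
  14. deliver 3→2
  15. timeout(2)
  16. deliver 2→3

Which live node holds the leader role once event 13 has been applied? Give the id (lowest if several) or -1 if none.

e1 timeout(2): 2[cand,b=6,-]
e2 deliver 2→1: 1[foll,b=6,-]
e3 deliver 1→2: ·
e4 deliver 2→3: 3[foll,b=6,-]
e5 deliver 3→2: 2[lead,b=6,-]
e6 deliver 2→0: 0[foll,b=6,-]
e7 deliver 0→2: ·
e8 propose(2,'q'): ·
e9 deliver 2→0: 0[foll,b=6,q]
e10 deliver 0→2: ·
e11 deliver 2→1: 1[foll,b=6,q]
e12 deliver 1→2: 2[lead,b=6,q]
e13 deliver 2→3: 3[foll,b=6,q]

2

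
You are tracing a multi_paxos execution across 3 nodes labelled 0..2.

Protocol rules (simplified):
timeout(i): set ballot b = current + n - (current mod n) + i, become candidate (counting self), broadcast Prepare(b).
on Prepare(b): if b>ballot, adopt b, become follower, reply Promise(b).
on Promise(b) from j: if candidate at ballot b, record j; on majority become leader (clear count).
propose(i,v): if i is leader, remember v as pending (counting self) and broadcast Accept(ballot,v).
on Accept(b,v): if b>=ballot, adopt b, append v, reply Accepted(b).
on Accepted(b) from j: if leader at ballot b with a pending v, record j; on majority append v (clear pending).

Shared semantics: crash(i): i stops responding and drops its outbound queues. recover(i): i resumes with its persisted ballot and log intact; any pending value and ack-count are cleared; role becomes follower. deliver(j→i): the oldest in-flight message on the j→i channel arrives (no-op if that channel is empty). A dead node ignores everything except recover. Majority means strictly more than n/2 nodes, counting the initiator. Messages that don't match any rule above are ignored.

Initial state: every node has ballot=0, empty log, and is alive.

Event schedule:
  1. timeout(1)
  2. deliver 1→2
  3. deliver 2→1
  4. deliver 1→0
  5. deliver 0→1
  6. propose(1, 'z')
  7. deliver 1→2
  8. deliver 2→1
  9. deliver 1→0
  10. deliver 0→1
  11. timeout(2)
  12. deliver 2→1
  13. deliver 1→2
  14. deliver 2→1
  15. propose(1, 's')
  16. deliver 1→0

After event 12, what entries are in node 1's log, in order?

after 1 — timeout(1): n1:cand/b4/[-]
after 2 — deliver 1→2: n2:foll/b4/[-]
after 3 — deliver 2→1: n1:lead/b4/[-]
after 4 — deliver 1→0: n0:foll/b4/[-]
after 5 — deliver 0→1: ·
after 6 — propose(1,'z'): ·
after 7 — deliver 1→2: n2:foll/b4/[z]
after 8 — deliver 2→1: n1:lead/b4/[z]
after 9 — deliver 1→0: n0:foll/b4/[z]
after 10 — deliver 0→1: ·
after 11 — timeout(2): n2:cand/b8/[z]
after 12 — deliver 2→1: n1:foll/b8/[z]

z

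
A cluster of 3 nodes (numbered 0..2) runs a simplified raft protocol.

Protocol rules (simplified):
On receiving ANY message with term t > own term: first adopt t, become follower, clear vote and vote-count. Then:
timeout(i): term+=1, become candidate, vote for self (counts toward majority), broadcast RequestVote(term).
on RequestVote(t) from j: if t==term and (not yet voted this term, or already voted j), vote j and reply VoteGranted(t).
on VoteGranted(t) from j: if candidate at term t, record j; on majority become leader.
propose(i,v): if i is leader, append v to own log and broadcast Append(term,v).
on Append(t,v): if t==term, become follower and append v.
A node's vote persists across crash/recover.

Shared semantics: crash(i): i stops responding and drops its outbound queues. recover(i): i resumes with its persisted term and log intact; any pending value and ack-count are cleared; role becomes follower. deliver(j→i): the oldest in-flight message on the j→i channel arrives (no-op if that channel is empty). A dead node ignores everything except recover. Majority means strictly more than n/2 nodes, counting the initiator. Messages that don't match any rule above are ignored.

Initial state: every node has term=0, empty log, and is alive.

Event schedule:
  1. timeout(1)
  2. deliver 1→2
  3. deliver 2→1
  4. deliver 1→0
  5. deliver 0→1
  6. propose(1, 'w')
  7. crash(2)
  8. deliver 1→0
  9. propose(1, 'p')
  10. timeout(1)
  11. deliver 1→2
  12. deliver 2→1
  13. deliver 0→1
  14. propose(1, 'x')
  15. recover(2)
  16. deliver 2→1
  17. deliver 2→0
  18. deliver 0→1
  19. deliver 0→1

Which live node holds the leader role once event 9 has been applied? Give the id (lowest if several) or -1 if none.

1

e1 timeout(1): 1[cand,t=1,-]
e2 deliver 1→2: 2[foll,t=1,-]
e3 deliver 2→1: 1[lead,t=1,-]
e4 deliver 1→0: 0[foll,t=1,-]
e5 deliver 0→1: ·
e6 propose(1,'w'): 1[lead,t=1,w]
e7 crash(2): 2[✗foll,t=1,-]
e8 deliver 1→0: 0[foll,t=1,w]
e9 propose(1,'p'): 1[lead,t=1,w,p]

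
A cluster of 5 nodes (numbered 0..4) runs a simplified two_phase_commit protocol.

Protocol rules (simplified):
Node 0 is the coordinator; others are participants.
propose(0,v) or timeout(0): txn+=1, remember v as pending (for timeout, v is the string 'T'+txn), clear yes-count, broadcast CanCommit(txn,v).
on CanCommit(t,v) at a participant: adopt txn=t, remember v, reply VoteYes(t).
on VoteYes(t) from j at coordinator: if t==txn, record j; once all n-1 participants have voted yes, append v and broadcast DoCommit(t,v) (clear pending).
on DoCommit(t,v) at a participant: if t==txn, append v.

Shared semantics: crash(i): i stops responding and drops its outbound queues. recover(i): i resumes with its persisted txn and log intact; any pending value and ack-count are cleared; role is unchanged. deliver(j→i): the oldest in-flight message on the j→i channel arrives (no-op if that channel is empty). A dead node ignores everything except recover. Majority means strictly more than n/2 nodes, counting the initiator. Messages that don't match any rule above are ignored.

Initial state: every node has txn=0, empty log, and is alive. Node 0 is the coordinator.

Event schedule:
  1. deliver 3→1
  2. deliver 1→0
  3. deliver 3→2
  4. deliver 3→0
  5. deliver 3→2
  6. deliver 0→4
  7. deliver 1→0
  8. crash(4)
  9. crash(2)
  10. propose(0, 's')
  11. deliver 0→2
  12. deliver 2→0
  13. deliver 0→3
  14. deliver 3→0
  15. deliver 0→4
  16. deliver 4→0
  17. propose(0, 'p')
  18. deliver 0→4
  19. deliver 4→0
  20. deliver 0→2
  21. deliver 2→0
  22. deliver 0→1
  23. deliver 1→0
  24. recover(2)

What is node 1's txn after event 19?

after 1 — deliver 3→1: ·
after 2 — deliver 1→0: ·
after 3 — deliver 3→2: ·
after 4 — deliver 3→0: ·
after 5 — deliver 3→2: ·
after 6 — deliver 0→4: ·
after 7 — deliver 1→0: ·
after 8 — crash(4): n4:✗part/t0/[-]
after 9 — crash(2): n2:✗part/t0/[-]
after 10 — propose(0,'s'): n0:coor/t1/[-]
after 11 — deliver 0→2: ·
after 12 — deliver 2→0: ·
after 13 — deliver 0→3: n3:part/t1/[-]
after 14 — deliver 3→0: ·
after 15 — deliver 0→4: ·
after 16 — deliver 4→0: ·
after 17 — propose(0,'p'): n0:coor/t2/[-]
after 18 — deliver 0→4: ·
after 19 — deliver 4→0: ·

0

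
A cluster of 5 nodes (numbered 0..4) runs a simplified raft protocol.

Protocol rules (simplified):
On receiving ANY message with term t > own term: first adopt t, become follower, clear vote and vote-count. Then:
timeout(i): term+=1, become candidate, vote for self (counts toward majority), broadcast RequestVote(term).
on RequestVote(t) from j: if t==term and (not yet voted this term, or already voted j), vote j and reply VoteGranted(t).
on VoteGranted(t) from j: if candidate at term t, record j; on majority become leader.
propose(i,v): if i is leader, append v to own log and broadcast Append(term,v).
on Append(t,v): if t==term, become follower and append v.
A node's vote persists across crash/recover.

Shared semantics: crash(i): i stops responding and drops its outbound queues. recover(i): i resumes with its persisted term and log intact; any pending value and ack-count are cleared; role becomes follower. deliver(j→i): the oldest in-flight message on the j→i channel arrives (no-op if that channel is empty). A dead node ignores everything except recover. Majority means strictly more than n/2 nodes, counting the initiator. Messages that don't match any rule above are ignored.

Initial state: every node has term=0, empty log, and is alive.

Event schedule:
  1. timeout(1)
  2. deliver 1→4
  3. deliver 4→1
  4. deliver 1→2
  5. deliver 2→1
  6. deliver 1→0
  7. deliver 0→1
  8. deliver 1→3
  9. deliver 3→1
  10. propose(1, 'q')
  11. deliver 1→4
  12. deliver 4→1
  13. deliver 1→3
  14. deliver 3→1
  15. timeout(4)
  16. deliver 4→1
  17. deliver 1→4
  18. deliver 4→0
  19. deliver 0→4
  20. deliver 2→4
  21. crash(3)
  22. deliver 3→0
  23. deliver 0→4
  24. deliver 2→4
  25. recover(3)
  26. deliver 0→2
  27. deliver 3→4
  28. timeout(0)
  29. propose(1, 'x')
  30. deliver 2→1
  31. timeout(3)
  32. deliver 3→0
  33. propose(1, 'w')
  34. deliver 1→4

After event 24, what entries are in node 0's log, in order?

empty

e1 timeout(1): 1[cand,t=1,-]
e2 deliver 1→4: 4[foll,t=1,-]
e3 deliver 4→1: ·
e4 deliver 1→2: 2[foll,t=1,-]
e5 deliver 2→1: 1[lead,t=1,-]
e6 deliver 1→0: 0[foll,t=1,-]
e7 deliver 0→1: ·
e8 deliver 1→3: 3[foll,t=1,-]
e9 deliver 3→1: ·
e10 propose(1,'q'): 1[lead,t=1,q]
e11 deliver 1→4: 4[foll,t=1,q]
e12 deliver 4→1: ·
e13 deliver 1→3: 3[foll,t=1,q]
e14 deliver 3→1: ·
e15 timeout(4): 4[cand,t=2,q]
e16 deliver 4→1: 1[foll,t=2,q]
e17 deliver 1→4: ·
e18 deliver 4→0: 0[foll,t=2,-]
e19 deliver 0→4: 4[lead,t=2,q]
e20 deliver 2→4: ·
e21 crash(3): 3[✗foll,t=1,q]
e22 deliver 3→0: ·
e23 deliver 0→4: ·
e24 deliver 2→4: ·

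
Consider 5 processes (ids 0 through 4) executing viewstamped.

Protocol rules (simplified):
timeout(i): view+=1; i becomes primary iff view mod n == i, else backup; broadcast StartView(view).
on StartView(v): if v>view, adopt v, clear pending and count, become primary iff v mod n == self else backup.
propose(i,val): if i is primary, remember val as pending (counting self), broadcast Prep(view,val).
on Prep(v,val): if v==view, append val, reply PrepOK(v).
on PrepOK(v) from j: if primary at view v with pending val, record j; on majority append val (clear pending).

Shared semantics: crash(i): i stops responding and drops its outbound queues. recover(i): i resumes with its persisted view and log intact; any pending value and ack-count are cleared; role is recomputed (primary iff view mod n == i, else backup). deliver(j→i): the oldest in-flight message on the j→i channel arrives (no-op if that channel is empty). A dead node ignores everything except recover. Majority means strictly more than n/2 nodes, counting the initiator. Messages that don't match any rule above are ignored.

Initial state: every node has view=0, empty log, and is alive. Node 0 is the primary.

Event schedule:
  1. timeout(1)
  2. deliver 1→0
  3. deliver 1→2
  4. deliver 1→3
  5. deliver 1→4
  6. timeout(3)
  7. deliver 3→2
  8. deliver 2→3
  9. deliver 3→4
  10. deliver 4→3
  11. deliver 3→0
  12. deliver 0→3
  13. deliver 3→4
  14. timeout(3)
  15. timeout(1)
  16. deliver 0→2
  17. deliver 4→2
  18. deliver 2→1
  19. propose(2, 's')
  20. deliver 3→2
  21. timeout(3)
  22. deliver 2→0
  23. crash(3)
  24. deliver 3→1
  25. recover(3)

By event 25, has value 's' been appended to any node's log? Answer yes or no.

yes

1. timeout(1):  <1:prim v1 ->
2. deliver 1→0:  <0:back v1 ->
3. deliver 1→2:  <2:back v1 ->
4. deliver 1→3:  <3:back v1 ->
5. deliver 1→4:  <4:back v1 ->
6. timeout(3):  <3:back v2 ->
7. deliver 3→2:  <2:prim v2 ->
8. deliver 2→3:  nop
9. deliver 3→4:  <4:back v2 ->
10. deliver 4→3:  nop
11. deliver 3→0:  <0:back v2 ->
12. deliver 0→3:  nop
13. deliver 3→4:  nop
14. timeout(3):  <3:prim v3 ->
15. timeout(1):  <1:back v2 ->
16. deliver 0→2:  nop
17. deliver 4→2:  nop
18. deliver 2→1:  nop
19. propose(2,'s'):  nop
20. deliver 3→2:  <2:back v3 ->
21. timeout(3):  <3:back v4 ->
22. deliver 2→0:  <0:back v2 s>
23. crash(3):  <3:✗back v4 ->
24. deliver 3→1:  nop
25. recover(3):  <3:back v4 ->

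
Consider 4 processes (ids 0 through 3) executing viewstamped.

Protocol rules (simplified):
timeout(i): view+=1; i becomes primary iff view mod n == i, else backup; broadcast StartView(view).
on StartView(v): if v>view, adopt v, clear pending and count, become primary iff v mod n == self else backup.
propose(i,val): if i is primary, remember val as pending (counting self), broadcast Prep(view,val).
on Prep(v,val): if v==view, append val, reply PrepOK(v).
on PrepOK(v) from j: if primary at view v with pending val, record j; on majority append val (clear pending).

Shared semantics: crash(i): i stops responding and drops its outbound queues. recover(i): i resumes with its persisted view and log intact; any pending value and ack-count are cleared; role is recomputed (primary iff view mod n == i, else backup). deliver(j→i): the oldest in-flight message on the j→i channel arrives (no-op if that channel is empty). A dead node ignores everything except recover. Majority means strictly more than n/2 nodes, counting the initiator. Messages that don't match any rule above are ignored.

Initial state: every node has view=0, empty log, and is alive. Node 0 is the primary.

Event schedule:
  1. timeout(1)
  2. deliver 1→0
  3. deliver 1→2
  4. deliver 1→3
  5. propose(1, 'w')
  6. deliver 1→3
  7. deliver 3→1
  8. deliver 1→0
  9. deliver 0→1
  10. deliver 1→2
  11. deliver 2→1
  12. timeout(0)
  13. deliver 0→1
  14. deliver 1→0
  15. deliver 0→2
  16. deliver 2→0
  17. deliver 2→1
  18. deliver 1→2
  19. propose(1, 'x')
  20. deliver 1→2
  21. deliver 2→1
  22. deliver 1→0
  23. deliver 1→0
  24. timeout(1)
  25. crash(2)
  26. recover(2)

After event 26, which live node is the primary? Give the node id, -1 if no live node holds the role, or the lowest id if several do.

2

[1] timeout(1) → N1(prim v1 [-])
[2] deliver 1→0 → N0(back v1 [-])
[3] deliver 1→2 → N2(back v1 [-])
[4] deliver 1→3 → N3(back v1 [-])
[5] propose(1,'w') → ∅
[6] deliver 1→3 → N3(back v1 [w])
[7] deliver 3→1 → ∅
[8] deliver 1→0 → N0(back v1 [w])
[9] deliver 0→1 → N1(prim v1 [w])
[10] deliver 1→2 → N2(back v1 [w])
[11] deliver 2→1 → ∅
[12] timeout(0) → N0(back v2 [w])
[13] deliver 0→1 → N1(back v2 [w])
[14] deliver 1→0 → ∅
[15] deliver 0→2 → N2(prim v2 [w])
[16] deliver 2→0 → ∅
[17] deliver 2→1 → ∅
[18] deliver 1→2 → ∅
[19] propose(1,'x') → ∅
[20] deliver 1→2 → ∅
[21] deliver 2→1 → ∅
[22] deliver 1→0 → ∅
[23] deliver 1→0 → ∅
[24] timeout(1) → N1(back v3 [w])
[25] crash(2) → N2(✗prim v2 [w])
[26] recover(2) → N2(prim v2 [w])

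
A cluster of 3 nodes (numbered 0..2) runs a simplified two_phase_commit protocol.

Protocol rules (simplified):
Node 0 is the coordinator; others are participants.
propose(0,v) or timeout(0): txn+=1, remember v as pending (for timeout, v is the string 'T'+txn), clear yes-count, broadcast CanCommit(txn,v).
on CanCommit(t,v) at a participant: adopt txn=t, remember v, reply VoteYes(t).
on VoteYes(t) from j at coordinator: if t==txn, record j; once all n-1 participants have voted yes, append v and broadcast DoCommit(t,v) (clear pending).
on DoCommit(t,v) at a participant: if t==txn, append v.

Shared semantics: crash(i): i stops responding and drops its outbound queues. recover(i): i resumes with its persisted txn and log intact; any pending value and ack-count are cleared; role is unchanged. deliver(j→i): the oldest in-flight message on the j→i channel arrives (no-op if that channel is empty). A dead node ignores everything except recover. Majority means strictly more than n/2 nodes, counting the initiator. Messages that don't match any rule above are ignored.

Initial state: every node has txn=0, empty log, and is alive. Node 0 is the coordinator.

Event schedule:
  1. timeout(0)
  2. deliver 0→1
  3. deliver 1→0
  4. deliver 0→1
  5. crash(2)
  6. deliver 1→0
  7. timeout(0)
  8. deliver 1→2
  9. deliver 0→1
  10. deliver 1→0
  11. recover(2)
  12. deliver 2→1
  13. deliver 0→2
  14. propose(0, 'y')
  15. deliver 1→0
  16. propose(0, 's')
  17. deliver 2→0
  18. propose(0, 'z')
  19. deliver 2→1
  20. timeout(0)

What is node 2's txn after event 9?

1. timeout(0):  <0:coor t1 ->
2. deliver 0→1:  <1:part t1 ->
3. deliver 1→0:  nop
4. deliver 0→1:  nop
5. crash(2):  <2:✗part t0 ->
6. deliver 1→0:  nop
7. timeout(0):  <0:coor t2 ->
8. deliver 1→2:  nop
9. deliver 0→1:  <1:part t2 ->

0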